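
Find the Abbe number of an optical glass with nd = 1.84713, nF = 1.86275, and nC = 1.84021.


Abbe number formula: Vd = (nd - 1) / (nF - nC)
  nd - 1 = 1.84713 - 1 = 0.84713
  nF - nC = 1.86275 - 1.84021 = 0.02254
  Vd = 0.84713 / 0.02254 = 37.58

37.58


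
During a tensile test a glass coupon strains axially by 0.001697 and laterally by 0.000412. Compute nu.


Poisson's ratio: nu = lateral strain / axial strain
  nu = 0.000412 / 0.001697 = 0.2428

0.2428


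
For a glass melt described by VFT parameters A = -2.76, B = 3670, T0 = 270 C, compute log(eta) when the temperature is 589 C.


VFT equation: log(eta) = A + B / (T - T0)
  T - T0 = 589 - 270 = 319
  B / (T - T0) = 3670 / 319 = 11.505
  log(eta) = -2.76 + 11.505 = 8.745

8.745


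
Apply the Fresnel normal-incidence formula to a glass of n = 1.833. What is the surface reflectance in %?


Fresnel reflectance at normal incidence:
  R = ((n - 1)/(n + 1))^2
  (n - 1)/(n + 1) = (1.833 - 1)/(1.833 + 1) = 0.294035
  R = 0.294035^2 = 0.0864566
  R(%) = 0.0864566 * 100 = 8.646%

8.646%


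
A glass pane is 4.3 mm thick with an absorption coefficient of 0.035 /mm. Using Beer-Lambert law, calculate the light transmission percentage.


Beer-Lambert law: T = exp(-alpha * thickness)
  exponent = -0.035 * 4.3 = -0.1505
  T = exp(-0.1505) = 0.8603
  Percentage = 0.8603 * 100 = 86.03%

86.03%


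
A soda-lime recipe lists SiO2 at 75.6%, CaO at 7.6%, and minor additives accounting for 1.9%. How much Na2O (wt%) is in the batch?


Pieces sum to 100%:
  Na2O = 100 - (SiO2 + CaO + others)
  Na2O = 100 - (75.6 + 7.6 + 1.9) = 14.9%

14.9%


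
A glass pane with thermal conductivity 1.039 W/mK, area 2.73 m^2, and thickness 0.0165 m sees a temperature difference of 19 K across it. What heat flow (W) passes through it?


Fourier's law: Q = k * A * dT / t
  Q = 1.039 * 2.73 * 19 / 0.0165
  Q = 53.89293 / 0.0165 = 3266.2 W

3266.2 W


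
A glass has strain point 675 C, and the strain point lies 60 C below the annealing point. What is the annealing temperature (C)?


T_anneal = T_strain + gap:
  T_anneal = 675 + 60 = 735 C

735 C


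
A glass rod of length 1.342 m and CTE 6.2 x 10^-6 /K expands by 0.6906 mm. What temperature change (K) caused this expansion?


Rearrange dL = alpha * L0 * dT for dT:
  dT = dL / (alpha * L0)
  dL (m) = 0.6906 / 1000 = 0.0006906
  dT = 0.0006906 / ((6.2 x 10^-6) * 1.342) = 83.0 K

83.0 K


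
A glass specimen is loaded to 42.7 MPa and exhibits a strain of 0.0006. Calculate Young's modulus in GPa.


Young's modulus: E = stress / strain
  E = 42.7 MPa / 0.0006 = 71166.67 MPa
Convert to GPa: 71166.67 / 1000 = 71.17 GPa

71.17 GPa


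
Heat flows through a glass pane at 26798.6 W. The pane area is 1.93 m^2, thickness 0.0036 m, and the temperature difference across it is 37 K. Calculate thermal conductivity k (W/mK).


Fourier's law rearranged: k = Q * t / (A * dT)
  Numerator = 26798.6 * 0.0036 = 96.47496
  Denominator = 1.93 * 37 = 71.41
  k = 96.47496 / 71.41 = 1.351 W/mK

1.351 W/mK


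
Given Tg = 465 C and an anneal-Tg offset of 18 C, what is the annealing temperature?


The annealing temperature is Tg plus the offset:
  T_anneal = 465 + 18 = 483 C

483 C


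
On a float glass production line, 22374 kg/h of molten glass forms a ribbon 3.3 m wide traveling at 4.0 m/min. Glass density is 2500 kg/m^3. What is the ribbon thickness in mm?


Ribbon cross-section from mass balance:
  Volume rate = throughput / density = 22374 / 2500 = 8.9496 m^3/h
  thickness = volume rate / (speed * 60 * width), i.e.
  thickness = throughput / (60 * speed * width * density) * 1000
  thickness = 22374 / (60 * 4.0 * 3.3 * 2500) * 1000 = 11.3 mm

11.3 mm


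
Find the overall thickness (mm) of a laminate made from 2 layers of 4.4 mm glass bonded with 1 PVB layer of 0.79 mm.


Total thickness = glass contribution + PVB contribution
  Glass: 2 * 4.4 = 8.8 mm
  PVB: 1 * 0.79 = 0.79 mm
  Total = 8.8 + 0.79 = 9.59 mm

9.59 mm


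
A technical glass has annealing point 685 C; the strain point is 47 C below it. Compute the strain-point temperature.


Strain point = annealing point - difference:
  T_strain = 685 - 47 = 638 C

638 C


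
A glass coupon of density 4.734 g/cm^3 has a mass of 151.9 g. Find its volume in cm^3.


Rearrange rho = m / V:
  V = m / rho
  V = 151.9 / 4.734 = 32.087 cm^3

32.087 cm^3


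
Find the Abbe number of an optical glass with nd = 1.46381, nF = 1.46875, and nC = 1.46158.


Abbe number formula: Vd = (nd - 1) / (nF - nC)
  nd - 1 = 1.46381 - 1 = 0.46381
  nF - nC = 1.46875 - 1.46158 = 0.00717
  Vd = 0.46381 / 0.00717 = 64.69

64.69


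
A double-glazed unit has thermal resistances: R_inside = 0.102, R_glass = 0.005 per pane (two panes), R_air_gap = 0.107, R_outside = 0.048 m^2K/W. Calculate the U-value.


Total thermal resistance (series):
  R_total = R_in + R_glass + R_air + R_glass + R_out
  R_total = 0.102 + 0.005 + 0.107 + 0.005 + 0.048 = 0.267 m^2K/W
U-value = 1 / R_total = 1 / 0.267 = 3.745 W/m^2K

3.745 W/m^2K


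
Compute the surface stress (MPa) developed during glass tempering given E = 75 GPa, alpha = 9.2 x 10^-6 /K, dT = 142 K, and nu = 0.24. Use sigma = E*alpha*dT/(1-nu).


Tempering stress: sigma = E * alpha * dT / (1 - nu)
  E (MPa) = 75 * 1000 = 75000
  Numerator = 75000 * (9.2 x 10^-6) * 142 = 97.98
  Denominator = 1 - 0.24 = 0.76
  sigma = 97.98 / 0.76 = 128.9 MPa

128.9 MPa


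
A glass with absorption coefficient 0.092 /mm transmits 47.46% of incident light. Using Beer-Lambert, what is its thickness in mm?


Rearrange T = exp(-alpha * thickness):
  thickness = -ln(T) / alpha
  T = 47.46/100 = 0.4746
  ln(T) = -0.74528
  -ln(T) = 0.74528
  thickness = 0.74528 / 0.092 = 8.1 mm

8.1 mm


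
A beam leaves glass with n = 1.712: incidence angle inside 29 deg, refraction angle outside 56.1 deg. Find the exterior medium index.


Apply Snell's law: n1 * sin(theta1) = n2 * sin(theta2)
  n2 = n1 * sin(theta1) / sin(theta2)
  sin(29) = 0.48481
  sin(56.1) = 0.830012
  n2 = 1.712 * 0.48481 / 0.830012 = 1.0

1.0


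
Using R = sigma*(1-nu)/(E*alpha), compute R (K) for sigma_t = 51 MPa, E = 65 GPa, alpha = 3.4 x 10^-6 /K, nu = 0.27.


Thermal shock resistance: R = sigma * (1 - nu) / (E * alpha)
  Numerator = 51 * (1 - 0.27) = 37.23
  Denominator = 65 * 1000 * (3.4 x 10^-6) = 0.221
  R = 37.23 / 0.221 = 168.5 K

168.5 K


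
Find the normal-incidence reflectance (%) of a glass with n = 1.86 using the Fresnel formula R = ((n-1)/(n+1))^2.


Fresnel reflectance at normal incidence:
  R = ((n - 1)/(n + 1))^2
  (n - 1)/(n + 1) = (1.86 - 1)/(1.86 + 1) = 0.300699
  R = 0.300699^2 = 0.0904199
  R(%) = 0.0904199 * 100 = 9.042%

9.042%


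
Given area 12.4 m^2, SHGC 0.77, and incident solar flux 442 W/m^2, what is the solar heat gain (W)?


Solar heat gain: Q = Area * SHGC * Irradiance
  Q = 12.4 * 0.77 * 442 = 4220.2 W

4220.2 W


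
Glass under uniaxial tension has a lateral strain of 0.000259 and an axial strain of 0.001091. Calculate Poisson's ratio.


Poisson's ratio: nu = lateral strain / axial strain
  nu = 0.000259 / 0.001091 = 0.2374

0.2374


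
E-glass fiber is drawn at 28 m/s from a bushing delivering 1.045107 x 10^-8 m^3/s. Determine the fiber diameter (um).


Cross-sectional area from continuity:
  A = Q / v = 1.045107 x 10^-8 / 28 = 3.732525 x 10^-10 m^2
Diameter from circular cross-section:
  d = sqrt(4A / pi) * 10^6 (m -> um)
  d = sqrt(4 * 3.732525 x 10^-10 / pi) * 10^6 = 21.8 um

21.8 um


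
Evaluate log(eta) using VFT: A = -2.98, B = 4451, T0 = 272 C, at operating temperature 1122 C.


VFT equation: log(eta) = A + B / (T - T0)
  T - T0 = 1122 - 272 = 850
  B / (T - T0) = 4451 / 850 = 5.236
  log(eta) = -2.98 + 5.236 = 2.256

2.256


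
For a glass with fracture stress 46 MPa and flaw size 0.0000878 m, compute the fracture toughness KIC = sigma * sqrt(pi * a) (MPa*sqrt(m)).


Fracture toughness: KIC = sigma * sqrt(pi * a)
  pi * a = pi * 0.0000878 = 0.000275832
  sqrt(pi * a) = 0.016608
  KIC = 46 * 0.016608 = 0.764 MPa*sqrt(m)

0.764 MPa*sqrt(m)


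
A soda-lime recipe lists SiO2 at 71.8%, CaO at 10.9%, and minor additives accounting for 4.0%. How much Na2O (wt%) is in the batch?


Pieces sum to 100%:
  Na2O = 100 - (SiO2 + CaO + others)
  Na2O = 100 - (71.8 + 10.9 + 4.0) = 13.3%

13.3%


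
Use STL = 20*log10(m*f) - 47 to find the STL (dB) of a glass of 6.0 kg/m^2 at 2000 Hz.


Mass law: STL = 20 * log10(m * f) - 47
  m * f = 6.0 * 2000 = 12000
  log10(12000) = 4.07918
  STL = 20 * 4.07918 - 47 = 81.5836 - 47 = 34.6 dB

34.6 dB


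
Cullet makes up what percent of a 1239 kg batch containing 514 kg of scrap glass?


Cullet ratio = (cullet mass / total batch mass) * 100
  Ratio = 514 / 1239 * 100 = 41.49%

41.49%


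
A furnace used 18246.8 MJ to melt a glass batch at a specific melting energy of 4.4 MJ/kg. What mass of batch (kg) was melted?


Rearrange E = m * s for m:
  m = E / s
  m = 18246.8 / 4.4 = 4147.0 kg

4147.0 kg


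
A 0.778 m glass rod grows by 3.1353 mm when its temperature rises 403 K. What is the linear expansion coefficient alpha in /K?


Rearrange dL = alpha * L0 * dT for alpha:
  alpha = dL / (L0 * dT)
  alpha = (3.1353 / 1000) / (0.778 * 403) = 0.00001 /K = 1 x 10^-5 /K

1 x 10^-5 /K


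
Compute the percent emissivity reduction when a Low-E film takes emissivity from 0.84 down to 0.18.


Percentage reduction = (1 - coated/uncoated) * 100
  Ratio = 0.18 / 0.84 = 0.2143
  Reduction = (1 - 0.2143) * 100 = 78.6%

78.6%


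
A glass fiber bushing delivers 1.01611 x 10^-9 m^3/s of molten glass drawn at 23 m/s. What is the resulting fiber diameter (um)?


Cross-sectional area from continuity:
  A = Q / v = 1.01611 x 10^-9 / 23 = 4.41787 x 10^-11 m^2
Diameter from circular cross-section:
  d = sqrt(4A / pi) * 10^6 (m -> um)
  d = sqrt(4 * 4.41787 x 10^-11 / pi) * 10^6 = 7.5 um

7.5 um


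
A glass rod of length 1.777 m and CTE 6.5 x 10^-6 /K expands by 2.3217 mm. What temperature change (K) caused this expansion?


Rearrange dL = alpha * L0 * dT for dT:
  dT = dL / (alpha * L0)
  dL (m) = 2.3217 / 1000 = 0.0023217
  dT = 0.0023217 / ((6.5 x 10^-6) * 1.777) = 201.0 K

201.0 K


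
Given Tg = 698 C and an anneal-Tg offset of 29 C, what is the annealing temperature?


The annealing temperature is Tg plus the offset:
  T_anneal = 698 + 29 = 727 C

727 C


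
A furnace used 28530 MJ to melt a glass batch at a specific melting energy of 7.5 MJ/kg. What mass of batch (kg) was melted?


Rearrange E = m * s for m:
  m = E / s
  m = 28530 / 7.5 = 3804.0 kg

3804.0 kg


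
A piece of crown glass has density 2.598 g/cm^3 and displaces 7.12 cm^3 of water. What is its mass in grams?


Rearrange rho = m / V:
  m = rho * V
  m = 2.598 * 7.12 = 18.498 g

18.498 g


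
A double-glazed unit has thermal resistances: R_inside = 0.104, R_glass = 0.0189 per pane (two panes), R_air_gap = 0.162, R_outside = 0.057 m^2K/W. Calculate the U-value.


Total thermal resistance (series):
  R_total = R_in + R_glass + R_air + R_glass + R_out
  R_total = 0.104 + 0.0189 + 0.162 + 0.0189 + 0.057 = 0.3608 m^2K/W
U-value = 1 / R_total = 1 / 0.3608 = 2.772 W/m^2K

2.772 W/m^2K


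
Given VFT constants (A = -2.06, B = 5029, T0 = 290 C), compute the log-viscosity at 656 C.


VFT equation: log(eta) = A + B / (T - T0)
  T - T0 = 656 - 290 = 366
  B / (T - T0) = 5029 / 366 = 13.74
  log(eta) = -2.06 + 13.74 = 11.68

11.68


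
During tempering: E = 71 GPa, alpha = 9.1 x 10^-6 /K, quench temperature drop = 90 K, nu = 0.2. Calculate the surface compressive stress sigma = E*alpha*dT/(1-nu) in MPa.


Tempering stress: sigma = E * alpha * dT / (1 - nu)
  E (MPa) = 71 * 1000 = 71000
  Numerator = 71000 * (9.1 x 10^-6) * 90 = 58.149
  Denominator = 1 - 0.2 = 0.8
  sigma = 58.149 / 0.8 = 72.7 MPa

72.7 MPa


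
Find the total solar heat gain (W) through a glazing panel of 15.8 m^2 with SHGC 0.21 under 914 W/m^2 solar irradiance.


Solar heat gain: Q = Area * SHGC * Irradiance
  Q = 15.8 * 0.21 * 914 = 3032.7 W

3032.7 W


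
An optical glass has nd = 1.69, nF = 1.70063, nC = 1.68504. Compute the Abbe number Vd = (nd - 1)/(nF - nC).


Abbe number formula: Vd = (nd - 1) / (nF - nC)
  nd - 1 = 1.69 - 1 = 0.69
  nF - nC = 1.70063 - 1.68504 = 0.01559
  Vd = 0.69 / 0.01559 = 44.26

44.26


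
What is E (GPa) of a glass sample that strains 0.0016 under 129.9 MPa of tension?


Young's modulus: E = stress / strain
  E = 129.9 MPa / 0.0016 = 81187.5 MPa
Convert to GPa: 81187.5 / 1000 = 81.19 GPa

81.19 GPa


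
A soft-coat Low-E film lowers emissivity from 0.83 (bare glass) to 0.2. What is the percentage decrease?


Percentage reduction = (1 - coated/uncoated) * 100
  Ratio = 0.2 / 0.83 = 0.241
  Reduction = (1 - 0.241) * 100 = 75.9%

75.9%


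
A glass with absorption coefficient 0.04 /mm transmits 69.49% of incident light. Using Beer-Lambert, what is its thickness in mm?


Rearrange T = exp(-alpha * thickness):
  thickness = -ln(T) / alpha
  T = 69.49/100 = 0.6949
  ln(T) = -0.36399
  -ln(T) = 0.36399
  thickness = 0.36399 / 0.04 = 9.1 mm

9.1 mm


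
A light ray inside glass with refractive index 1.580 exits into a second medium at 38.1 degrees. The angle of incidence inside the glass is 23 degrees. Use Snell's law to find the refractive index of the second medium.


Apply Snell's law: n1 * sin(theta1) = n2 * sin(theta2)
  n2 = n1 * sin(theta1) / sin(theta2)
  sin(23) = 0.390731
  sin(38.1) = 0.617036
  n2 = 1.580 * 0.390731 / 0.617036 = 1.0005

1.0005


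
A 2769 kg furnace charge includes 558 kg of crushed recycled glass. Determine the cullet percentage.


Cullet ratio = (cullet mass / total batch mass) * 100
  Ratio = 558 / 2769 * 100 = 20.15%

20.15%


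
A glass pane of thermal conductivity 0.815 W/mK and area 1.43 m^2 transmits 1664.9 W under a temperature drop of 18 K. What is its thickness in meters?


Fourier's law: t = k * A * dT / Q
  t = 0.815 * 1.43 * 18 / 1664.9
  t = 20.9781 / 1664.9 = 0.0126 m

0.0126 m


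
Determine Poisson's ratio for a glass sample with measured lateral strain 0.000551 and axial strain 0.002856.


Poisson's ratio: nu = lateral strain / axial strain
  nu = 0.000551 / 0.002856 = 0.1929

0.1929


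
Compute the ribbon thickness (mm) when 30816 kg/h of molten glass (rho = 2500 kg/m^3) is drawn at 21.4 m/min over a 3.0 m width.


Ribbon cross-section from mass balance:
  Volume rate = throughput / density = 30816 / 2500 = 12.3264 m^3/h
  thickness = volume rate / (speed * 60 * width), i.e.
  thickness = throughput / (60 * speed * width * density) * 1000
  thickness = 30816 / (60 * 21.4 * 3.0 * 2500) * 1000 = 3.2 mm

3.2 mm


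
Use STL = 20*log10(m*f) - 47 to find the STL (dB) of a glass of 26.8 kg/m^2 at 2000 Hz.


Mass law: STL = 20 * log10(m * f) - 47
  m * f = 26.8 * 2000 = 53600
  log10(53600) = 4.72916
  STL = 20 * 4.72916 - 47 = 94.5832 - 47 = 47.6 dB

47.6 dB


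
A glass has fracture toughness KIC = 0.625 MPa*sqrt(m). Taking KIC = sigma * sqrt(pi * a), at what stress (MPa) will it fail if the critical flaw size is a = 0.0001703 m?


Rearrange KIC = sigma * sqrt(pi * a):
  sigma = KIC / sqrt(pi * a)
  sqrt(pi * 0.0001703) = 0.02313
  sigma = 0.625 / 0.02313 = 27.02 MPa

27.02 MPa


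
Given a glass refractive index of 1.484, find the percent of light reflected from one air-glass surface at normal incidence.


Fresnel reflectance at normal incidence:
  R = ((n - 1)/(n + 1))^2
  (n - 1)/(n + 1) = (1.484 - 1)/(1.484 + 1) = 0.194847
  R = 0.194847^2 = 0.0379654
  R(%) = 0.0379654 * 100 = 3.797%

3.797%


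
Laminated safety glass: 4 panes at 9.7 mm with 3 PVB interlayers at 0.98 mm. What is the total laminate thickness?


Total thickness = glass contribution + PVB contribution
  Glass: 4 * 9.7 = 38.8 mm
  PVB: 3 * 0.98 = 2.94 mm
  Total = 38.8 + 2.94 = 41.74 mm

41.74 mm


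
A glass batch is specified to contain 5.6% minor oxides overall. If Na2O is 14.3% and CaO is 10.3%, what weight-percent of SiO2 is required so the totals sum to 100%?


Known pieces sum to 100%:
  SiO2 = 100 - (others + Na2O + CaO)
  SiO2 = 100 - (5.6 + 14.3 + 10.3) = 69.8%

69.8%


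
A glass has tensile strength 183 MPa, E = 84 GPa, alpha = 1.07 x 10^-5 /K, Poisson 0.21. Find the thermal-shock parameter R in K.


Thermal shock resistance: R = sigma * (1 - nu) / (E * alpha)
  Numerator = 183 * (1 - 0.21) = 144.57
  Denominator = 84 * 1000 * (1.07 x 10^-5) = 0.8988
  R = 144.57 / 0.8988 = 160.8 K

160.8 K


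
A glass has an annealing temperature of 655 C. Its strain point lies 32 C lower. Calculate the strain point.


Strain point = annealing point - difference:
  T_strain = 655 - 32 = 623 C

623 C


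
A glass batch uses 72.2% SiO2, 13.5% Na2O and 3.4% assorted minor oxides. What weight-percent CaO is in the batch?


Pieces sum to 100%:
  CaO = 100 - (SiO2 + Na2O + others)
  CaO = 100 - (72.2 + 13.5 + 3.4) = 10.9%

10.9%


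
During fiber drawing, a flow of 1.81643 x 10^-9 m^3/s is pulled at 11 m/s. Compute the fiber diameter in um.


Cross-sectional area from continuity:
  A = Q / v = 1.81643 x 10^-9 / 11 = 1.6513 x 10^-10 m^2
Diameter from circular cross-section:
  d = sqrt(4A / pi) * 10^6 (m -> um)
  d = sqrt(4 * 1.6513 x 10^-10 / pi) * 10^6 = 14.5 um

14.5 um


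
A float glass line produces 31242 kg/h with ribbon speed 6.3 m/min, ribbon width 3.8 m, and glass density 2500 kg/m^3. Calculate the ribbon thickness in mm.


Ribbon cross-section from mass balance:
  Volume rate = throughput / density = 31242 / 2500 = 12.4968 m^3/h
  thickness = volume rate / (speed * 60 * width), i.e.
  thickness = throughput / (60 * speed * width * density) * 1000
  thickness = 31242 / (60 * 6.3 * 3.8 * 2500) * 1000 = 8.7 mm

8.7 mm


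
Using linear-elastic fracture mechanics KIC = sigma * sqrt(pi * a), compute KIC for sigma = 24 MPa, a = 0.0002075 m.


Fracture toughness: KIC = sigma * sqrt(pi * a)
  pi * a = pi * 0.0002075 = 0.00065188
  sqrt(pi * a) = 0.025532
  KIC = 24 * 0.025532 = 0.613 MPa*sqrt(m)

0.613 MPa*sqrt(m)


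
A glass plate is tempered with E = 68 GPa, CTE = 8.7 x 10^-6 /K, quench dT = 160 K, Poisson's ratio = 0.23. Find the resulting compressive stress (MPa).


Tempering stress: sigma = E * alpha * dT / (1 - nu)
  E (MPa) = 68 * 1000 = 68000
  Numerator = 68000 * (8.7 x 10^-6) * 160 = 94.656
  Denominator = 1 - 0.23 = 0.77
  sigma = 94.656 / 0.77 = 122.9 MPa

122.9 MPa


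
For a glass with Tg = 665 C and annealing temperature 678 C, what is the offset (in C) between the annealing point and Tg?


Offset = T_anneal - Tg:
  offset = 678 - 665 = 13 C

13 C


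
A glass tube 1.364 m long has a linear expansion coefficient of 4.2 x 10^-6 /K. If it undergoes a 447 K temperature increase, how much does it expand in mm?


Thermal expansion formula: dL = alpha * L0 * dT
  dL = (4.2 x 10^-6) * 1.364 * 447 = 0.00256077 m
Convert to mm: 0.00256077 * 1000 = 2.5608 mm

2.5608 mm


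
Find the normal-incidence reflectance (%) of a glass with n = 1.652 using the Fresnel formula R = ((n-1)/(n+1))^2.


Fresnel reflectance at normal incidence:
  R = ((n - 1)/(n + 1))^2
  (n - 1)/(n + 1) = (1.652 - 1)/(1.652 + 1) = 0.245852
  R = 0.245852^2 = 0.0604432
  R(%) = 0.0604432 * 100 = 6.044%

6.044%


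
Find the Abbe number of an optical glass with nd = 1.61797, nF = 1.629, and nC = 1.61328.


Abbe number formula: Vd = (nd - 1) / (nF - nC)
  nd - 1 = 1.61797 - 1 = 0.61797
  nF - nC = 1.629 - 1.61328 = 0.01572
  Vd = 0.61797 / 0.01572 = 39.31

39.31


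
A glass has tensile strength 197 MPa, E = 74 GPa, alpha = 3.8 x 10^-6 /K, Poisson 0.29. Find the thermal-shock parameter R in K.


Thermal shock resistance: R = sigma * (1 - nu) / (E * alpha)
  Numerator = 197 * (1 - 0.29) = 139.87
  Denominator = 74 * 1000 * (3.8 x 10^-6) = 0.2812
  R = 139.87 / 0.2812 = 497.4 K

497.4 K


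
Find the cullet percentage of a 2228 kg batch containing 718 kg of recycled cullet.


Cullet ratio = (cullet mass / total batch mass) * 100
  Ratio = 718 / 2228 * 100 = 32.23%

32.23%


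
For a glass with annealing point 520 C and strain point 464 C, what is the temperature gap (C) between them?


Gap = T_anneal - T_strain:
  gap = 520 - 464 = 56 C

56 C


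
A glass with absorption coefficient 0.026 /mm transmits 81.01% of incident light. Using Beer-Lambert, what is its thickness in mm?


Rearrange T = exp(-alpha * thickness):
  thickness = -ln(T) / alpha
  T = 81.01/100 = 0.8101
  ln(T) = -0.2106
  -ln(T) = 0.2106
  thickness = 0.2106 / 0.026 = 8.1 mm

8.1 mm


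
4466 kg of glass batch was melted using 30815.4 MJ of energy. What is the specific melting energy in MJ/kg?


Rearrange E = m * s for s:
  s = E / m
  s = 30815.4 / 4466 = 6.9 MJ/kg

6.9 MJ/kg


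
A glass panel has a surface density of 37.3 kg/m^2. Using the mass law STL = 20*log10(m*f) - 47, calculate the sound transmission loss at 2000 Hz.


Mass law: STL = 20 * log10(m * f) - 47
  m * f = 37.3 * 2000 = 74600
  log10(74600) = 4.87274
  STL = 20 * 4.87274 - 47 = 97.4548 - 47 = 50.5 dB

50.5 dB


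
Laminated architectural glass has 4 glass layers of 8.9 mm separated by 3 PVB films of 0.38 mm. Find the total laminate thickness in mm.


Total thickness = glass contribution + PVB contribution
  Glass: 4 * 8.9 = 35.6 mm
  PVB: 3 * 0.38 = 1.14 mm
  Total = 35.6 + 1.14 = 36.74 mm

36.74 mm


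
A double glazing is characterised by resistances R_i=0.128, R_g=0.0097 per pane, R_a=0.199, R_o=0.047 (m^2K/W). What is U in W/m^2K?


Total thermal resistance (series):
  R_total = R_in + R_glass + R_air + R_glass + R_out
  R_total = 0.128 + 0.0097 + 0.199 + 0.0097 + 0.047 = 0.3934 m^2K/W
U-value = 1 / R_total = 1 / 0.3934 = 2.542 W/m^2K

2.542 W/m^2K


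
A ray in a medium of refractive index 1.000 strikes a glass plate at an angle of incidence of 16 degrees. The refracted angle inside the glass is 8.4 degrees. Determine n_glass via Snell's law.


Apply Snell's law: n1 * sin(theta1) = n2 * sin(theta2)
  n2 = n1 * sin(theta1) / sin(theta2)
  sin(16) = 0.275637
  sin(8.4) = 0.146083
  n2 = 1.000 * 0.275637 / 0.146083 = 1.8869

1.8869


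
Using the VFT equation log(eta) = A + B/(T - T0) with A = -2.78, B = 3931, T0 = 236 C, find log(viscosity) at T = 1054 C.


VFT equation: log(eta) = A + B / (T - T0)
  T - T0 = 1054 - 236 = 818
  B / (T - T0) = 3931 / 818 = 4.806
  log(eta) = -2.78 + 4.806 = 2.026

2.026


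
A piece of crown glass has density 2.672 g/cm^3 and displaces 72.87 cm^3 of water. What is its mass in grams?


Rearrange rho = m / V:
  m = rho * V
  m = 2.672 * 72.87 = 194.709 g

194.709 g


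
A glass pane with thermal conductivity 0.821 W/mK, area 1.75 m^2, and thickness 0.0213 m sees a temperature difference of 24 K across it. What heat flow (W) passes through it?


Fourier's law: Q = k * A * dT / t
  Q = 0.821 * 1.75 * 24 / 0.0213
  Q = 34.482 / 0.0213 = 1618.9 W

1618.9 W


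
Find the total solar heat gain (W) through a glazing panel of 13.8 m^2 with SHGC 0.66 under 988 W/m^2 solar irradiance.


Solar heat gain: Q = Area * SHGC * Irradiance
  Q = 13.8 * 0.66 * 988 = 8998.7 W

8998.7 W


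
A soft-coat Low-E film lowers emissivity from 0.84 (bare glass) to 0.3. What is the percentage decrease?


Percentage reduction = (1 - coated/uncoated) * 100
  Ratio = 0.3 / 0.84 = 0.3571
  Reduction = (1 - 0.3571) * 100 = 64.3%

64.3%


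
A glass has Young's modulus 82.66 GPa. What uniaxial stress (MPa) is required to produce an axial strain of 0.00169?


Rearrange E = sigma / epsilon:
  sigma = E * epsilon
  E (MPa) = 82.66 * 1000 = 82660
  sigma = 82660 * 0.00169 = 139.7 MPa

139.7 MPa


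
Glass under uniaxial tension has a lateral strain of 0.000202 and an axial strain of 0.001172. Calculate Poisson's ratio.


Poisson's ratio: nu = lateral strain / axial strain
  nu = 0.000202 / 0.001172 = 0.1724

0.1724


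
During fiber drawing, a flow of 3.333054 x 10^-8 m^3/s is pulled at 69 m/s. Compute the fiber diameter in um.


Cross-sectional area from continuity:
  A = Q / v = 3.333054 x 10^-8 / 69 = 4.830513 x 10^-10 m^2
Diameter from circular cross-section:
  d = sqrt(4A / pi) * 10^6 (m -> um)
  d = sqrt(4 * 4.830513 x 10^-10 / pi) * 10^6 = 24.8 um

24.8 um


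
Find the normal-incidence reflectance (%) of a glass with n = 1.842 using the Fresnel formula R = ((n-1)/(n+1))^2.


Fresnel reflectance at normal incidence:
  R = ((n - 1)/(n + 1))^2
  (n - 1)/(n + 1) = (1.842 - 1)/(1.842 + 1) = 0.29627
  R = 0.29627^2 = 0.0877759
  R(%) = 0.0877759 * 100 = 8.778%

8.778%


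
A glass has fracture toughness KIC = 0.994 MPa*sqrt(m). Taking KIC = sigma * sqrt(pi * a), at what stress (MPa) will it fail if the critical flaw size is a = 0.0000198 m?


Rearrange KIC = sigma * sqrt(pi * a):
  sigma = KIC / sqrt(pi * a)
  sqrt(pi * 0.0000198) = 0.007887
  sigma = 0.994 / 0.007887 = 126.03 MPa

126.03 MPa


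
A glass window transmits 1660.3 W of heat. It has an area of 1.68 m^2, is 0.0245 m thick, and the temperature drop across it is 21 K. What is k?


Fourier's law rearranged: k = Q * t / (A * dT)
  Numerator = 1660.3 * 0.0245 = 40.67735
  Denominator = 1.68 * 21 = 35.28
  k = 40.67735 / 35.28 = 1.153 W/mK

1.153 W/mK


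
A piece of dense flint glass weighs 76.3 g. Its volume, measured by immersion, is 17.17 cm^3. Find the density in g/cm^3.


Use the definition of density:
  rho = mass / volume
  rho = 76.3 / 17.17 = 4.444 g/cm^3

4.444 g/cm^3


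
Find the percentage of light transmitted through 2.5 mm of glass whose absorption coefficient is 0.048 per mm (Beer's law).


Beer-Lambert law: T = exp(-alpha * thickness)
  exponent = -0.048 * 2.5 = -0.12
  T = exp(-0.12) = 0.8869
  Percentage = 0.8869 * 100 = 88.69%

88.69%


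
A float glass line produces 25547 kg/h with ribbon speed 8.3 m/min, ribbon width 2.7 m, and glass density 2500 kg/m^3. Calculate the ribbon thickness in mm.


Ribbon cross-section from mass balance:
  Volume rate = throughput / density = 25547 / 2500 = 10.2188 m^3/h
  thickness = volume rate / (speed * 60 * width), i.e.
  thickness = throughput / (60 * speed * width * density) * 1000
  thickness = 25547 / (60 * 8.3 * 2.7 * 2500) * 1000 = 7.6 mm

7.6 mm


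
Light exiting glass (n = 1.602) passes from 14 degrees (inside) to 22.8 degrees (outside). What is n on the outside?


Apply Snell's law: n1 * sin(theta1) = n2 * sin(theta2)
  n2 = n1 * sin(theta1) / sin(theta2)
  sin(14) = 0.241922
  sin(22.8) = 0.387516
  n2 = 1.602 * 0.241922 / 0.387516 = 1.0001

1.0001


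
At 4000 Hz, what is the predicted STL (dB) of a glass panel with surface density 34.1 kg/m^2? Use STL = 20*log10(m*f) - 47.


Mass law: STL = 20 * log10(m * f) - 47
  m * f = 34.1 * 4000 = 136400
  log10(136400) = 5.13481
  STL = 20 * 5.13481 - 47 = 102.6962 - 47 = 55.7 dB

55.7 dB


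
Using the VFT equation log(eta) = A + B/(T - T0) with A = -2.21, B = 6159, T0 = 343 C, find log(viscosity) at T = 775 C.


VFT equation: log(eta) = A + B / (T - T0)
  T - T0 = 775 - 343 = 432
  B / (T - T0) = 6159 / 432 = 14.257
  log(eta) = -2.21 + 14.257 = 12.047

12.047


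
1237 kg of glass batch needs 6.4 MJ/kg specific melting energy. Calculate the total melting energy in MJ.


Total energy = mass * specific energy
  E = 1237 * 6.4 = 7916.8 MJ

7916.8 MJ


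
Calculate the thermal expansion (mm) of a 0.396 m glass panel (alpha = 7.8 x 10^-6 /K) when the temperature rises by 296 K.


Thermal expansion formula: dL = alpha * L0 * dT
  dL = (7.8 x 10^-6) * 0.396 * 296 = 0.00091428 m
Convert to mm: 0.00091428 * 1000 = 0.9143 mm

0.9143 mm


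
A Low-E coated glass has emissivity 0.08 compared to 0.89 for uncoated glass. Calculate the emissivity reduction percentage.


Percentage reduction = (1 - coated/uncoated) * 100
  Ratio = 0.08 / 0.89 = 0.0899
  Reduction = (1 - 0.0899) * 100 = 91.0%

91.0%


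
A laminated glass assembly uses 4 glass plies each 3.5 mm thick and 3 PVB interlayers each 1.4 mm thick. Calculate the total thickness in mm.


Total thickness = glass contribution + PVB contribution
  Glass: 4 * 3.5 = 14.0 mm
  PVB: 3 * 1.4 = 4.2 mm
  Total = 14.0 + 4.2 = 18.2 mm

18.2 mm


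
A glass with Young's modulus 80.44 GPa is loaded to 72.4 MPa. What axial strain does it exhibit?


Rearrange E = sigma / epsilon:
  epsilon = sigma / E
  E (MPa) = 80.44 * 1000 = 80440
  epsilon = 72.4 / 80440 = 0.0009

0.0009


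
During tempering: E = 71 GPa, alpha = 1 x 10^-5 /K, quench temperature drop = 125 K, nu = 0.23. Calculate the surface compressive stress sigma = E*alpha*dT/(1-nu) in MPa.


Tempering stress: sigma = E * alpha * dT / (1 - nu)
  E (MPa) = 71 * 1000 = 71000
  Numerator = 71000 * (1 x 10^-5) * 125 = 88.75
  Denominator = 1 - 0.23 = 0.77
  sigma = 88.75 / 0.77 = 115.3 MPa

115.3 MPa


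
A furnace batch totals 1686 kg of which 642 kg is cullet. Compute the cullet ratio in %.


Cullet ratio = (cullet mass / total batch mass) * 100
  Ratio = 642 / 1686 * 100 = 38.08%

38.08%


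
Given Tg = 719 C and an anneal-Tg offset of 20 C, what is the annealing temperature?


The annealing temperature is Tg plus the offset:
  T_anneal = 719 + 20 = 739 C

739 C


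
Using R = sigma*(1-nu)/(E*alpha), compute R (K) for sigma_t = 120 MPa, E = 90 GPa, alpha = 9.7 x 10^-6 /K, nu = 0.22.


Thermal shock resistance: R = sigma * (1 - nu) / (E * alpha)
  Numerator = 120 * (1 - 0.22) = 93.6
  Denominator = 90 * 1000 * (9.7 x 10^-6) = 0.873
  R = 93.6 / 0.873 = 107.2 K

107.2 K


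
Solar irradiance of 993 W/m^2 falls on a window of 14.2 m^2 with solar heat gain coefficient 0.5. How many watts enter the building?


Solar heat gain: Q = Area * SHGC * Irradiance
  Q = 14.2 * 0.5 * 993 = 7050.3 W

7050.3 W


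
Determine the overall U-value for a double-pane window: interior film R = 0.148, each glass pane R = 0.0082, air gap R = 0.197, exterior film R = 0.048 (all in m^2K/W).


Total thermal resistance (series):
  R_total = R_in + R_glass + R_air + R_glass + R_out
  R_total = 0.148 + 0.0082 + 0.197 + 0.0082 + 0.048 = 0.4094 m^2K/W
U-value = 1 / R_total = 1 / 0.4094 = 2.443 W/m^2K

2.443 W/m^2K


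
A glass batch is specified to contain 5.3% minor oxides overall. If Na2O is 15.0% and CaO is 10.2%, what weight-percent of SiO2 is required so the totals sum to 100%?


Known pieces sum to 100%:
  SiO2 = 100 - (others + Na2O + CaO)
  SiO2 = 100 - (5.3 + 15.0 + 10.2) = 69.5%

69.5%


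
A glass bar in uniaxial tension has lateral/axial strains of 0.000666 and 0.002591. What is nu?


Poisson's ratio: nu = lateral strain / axial strain
  nu = 0.000666 / 0.002591 = 0.257

0.257


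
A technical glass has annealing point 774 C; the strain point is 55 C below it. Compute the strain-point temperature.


Strain point = annealing point - difference:
  T_strain = 774 - 55 = 719 C

719 C


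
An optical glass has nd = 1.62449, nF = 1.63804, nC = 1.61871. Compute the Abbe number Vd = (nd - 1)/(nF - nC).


Abbe number formula: Vd = (nd - 1) / (nF - nC)
  nd - 1 = 1.62449 - 1 = 0.62449
  nF - nC = 1.63804 - 1.61871 = 0.01933
  Vd = 0.62449 / 0.01933 = 32.31

32.31


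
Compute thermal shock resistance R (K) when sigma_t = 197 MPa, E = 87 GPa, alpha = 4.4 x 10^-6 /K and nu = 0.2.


Thermal shock resistance: R = sigma * (1 - nu) / (E * alpha)
  Numerator = 197 * (1 - 0.2) = 157.6
  Denominator = 87 * 1000 * (4.4 x 10^-6) = 0.3828
  R = 157.6 / 0.3828 = 411.7 K

411.7 K


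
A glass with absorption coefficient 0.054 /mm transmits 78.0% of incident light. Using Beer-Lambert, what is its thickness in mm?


Rearrange T = exp(-alpha * thickness):
  thickness = -ln(T) / alpha
  T = 78.0/100 = 0.78
  ln(T) = -0.24846
  -ln(T) = 0.24846
  thickness = 0.24846 / 0.054 = 4.6 mm

4.6 mm


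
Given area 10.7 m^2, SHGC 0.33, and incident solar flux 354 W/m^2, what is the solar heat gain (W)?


Solar heat gain: Q = Area * SHGC * Irradiance
  Q = 10.7 * 0.33 * 354 = 1250 W

1250 W


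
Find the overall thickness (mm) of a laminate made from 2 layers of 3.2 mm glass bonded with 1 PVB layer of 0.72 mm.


Total thickness = glass contribution + PVB contribution
  Glass: 2 * 3.2 = 6.4 mm
  PVB: 1 * 0.72 = 0.72 mm
  Total = 6.4 + 0.72 = 7.12 mm

7.12 mm


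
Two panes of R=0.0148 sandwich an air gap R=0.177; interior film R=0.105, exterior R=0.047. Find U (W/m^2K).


Total thermal resistance (series):
  R_total = R_in + R_glass + R_air + R_glass + R_out
  R_total = 0.105 + 0.0148 + 0.177 + 0.0148 + 0.047 = 0.3586 m^2K/W
U-value = 1 / R_total = 1 / 0.3586 = 2.789 W/m^2K

2.789 W/m^2K


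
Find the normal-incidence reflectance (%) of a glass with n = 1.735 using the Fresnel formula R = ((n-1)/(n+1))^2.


Fresnel reflectance at normal incidence:
  R = ((n - 1)/(n + 1))^2
  (n - 1)/(n + 1) = (1.735 - 1)/(1.735 + 1) = 0.268739
  R = 0.268739^2 = 0.0722207
  R(%) = 0.0722207 * 100 = 7.222%

7.222%


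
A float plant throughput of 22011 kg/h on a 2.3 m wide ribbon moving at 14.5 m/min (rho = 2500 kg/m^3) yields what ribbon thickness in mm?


Ribbon cross-section from mass balance:
  Volume rate = throughput / density = 22011 / 2500 = 8.8044 m^3/h
  thickness = volume rate / (speed * 60 * width), i.e.
  thickness = throughput / (60 * speed * width * density) * 1000
  thickness = 22011 / (60 * 14.5 * 2.3 * 2500) * 1000 = 4.4 mm

4.4 mm


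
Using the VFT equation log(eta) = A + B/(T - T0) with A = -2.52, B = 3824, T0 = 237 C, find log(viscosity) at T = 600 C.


VFT equation: log(eta) = A + B / (T - T0)
  T - T0 = 600 - 237 = 363
  B / (T - T0) = 3824 / 363 = 10.534
  log(eta) = -2.52 + 10.534 = 8.014

8.014


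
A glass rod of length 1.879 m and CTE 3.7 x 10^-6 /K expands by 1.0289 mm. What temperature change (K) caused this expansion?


Rearrange dL = alpha * L0 * dT for dT:
  dT = dL / (alpha * L0)
  dL (m) = 1.0289 / 1000 = 0.0010289
  dT = 0.0010289 / ((3.7 x 10^-6) * 1.879) = 148.0 K

148.0 K


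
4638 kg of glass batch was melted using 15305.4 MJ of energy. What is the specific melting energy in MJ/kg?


Rearrange E = m * s for s:
  s = E / m
  s = 15305.4 / 4638 = 3.3 MJ/kg

3.3 MJ/kg


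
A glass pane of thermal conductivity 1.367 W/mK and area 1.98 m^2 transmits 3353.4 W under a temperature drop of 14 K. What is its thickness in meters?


Fourier's law: t = k * A * dT / Q
  t = 1.367 * 1.98 * 14 / 3353.4
  t = 37.89324 / 3353.4 = 0.0113 m

0.0113 m


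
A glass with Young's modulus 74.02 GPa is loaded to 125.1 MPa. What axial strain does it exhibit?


Rearrange E = sigma / epsilon:
  epsilon = sigma / E
  E (MPa) = 74.02 * 1000 = 74020
  epsilon = 125.1 / 74020 = 0.00169

0.00169


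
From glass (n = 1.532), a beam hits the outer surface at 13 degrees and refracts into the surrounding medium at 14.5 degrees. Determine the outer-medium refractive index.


Apply Snell's law: n1 * sin(theta1) = n2 * sin(theta2)
  n2 = n1 * sin(theta1) / sin(theta2)
  sin(13) = 0.224951
  sin(14.5) = 0.25038
  n2 = 1.532 * 0.224951 / 0.25038 = 1.3764

1.3764


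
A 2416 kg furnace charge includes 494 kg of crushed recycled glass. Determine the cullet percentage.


Cullet ratio = (cullet mass / total batch mass) * 100
  Ratio = 494 / 2416 * 100 = 20.45%

20.45%


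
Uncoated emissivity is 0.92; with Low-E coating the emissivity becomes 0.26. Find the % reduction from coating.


Percentage reduction = (1 - coated/uncoated) * 100
  Ratio = 0.26 / 0.92 = 0.2826
  Reduction = (1 - 0.2826) * 100 = 71.7%

71.7%


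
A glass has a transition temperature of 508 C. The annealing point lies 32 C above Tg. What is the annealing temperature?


The annealing temperature is Tg plus the offset:
  T_anneal = 508 + 32 = 540 C

540 C


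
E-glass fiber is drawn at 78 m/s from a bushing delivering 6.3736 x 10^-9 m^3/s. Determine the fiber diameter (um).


Cross-sectional area from continuity:
  A = Q / v = 6.3736 x 10^-9 / 78 = 8.171282 x 10^-11 m^2
Diameter from circular cross-section:
  d = sqrt(4A / pi) * 10^6 (m -> um)
  d = sqrt(4 * 8.171282 x 10^-11 / pi) * 10^6 = 10.2 um

10.2 um


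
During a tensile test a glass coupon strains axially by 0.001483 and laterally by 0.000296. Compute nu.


Poisson's ratio: nu = lateral strain / axial strain
  nu = 0.000296 / 0.001483 = 0.1996

0.1996


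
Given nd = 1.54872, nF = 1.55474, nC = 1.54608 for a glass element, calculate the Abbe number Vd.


Abbe number formula: Vd = (nd - 1) / (nF - nC)
  nd - 1 = 1.54872 - 1 = 0.54872
  nF - nC = 1.55474 - 1.54608 = 0.00866
  Vd = 0.54872 / 0.00866 = 63.36

63.36


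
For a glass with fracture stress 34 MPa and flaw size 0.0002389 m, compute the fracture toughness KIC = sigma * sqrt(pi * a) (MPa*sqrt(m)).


Fracture toughness: KIC = sigma * sqrt(pi * a)
  pi * a = pi * 0.0002389 = 0.000750526
  sqrt(pi * a) = 0.027396
  KIC = 34 * 0.027396 = 0.931 MPa*sqrt(m)

0.931 MPa*sqrt(m)


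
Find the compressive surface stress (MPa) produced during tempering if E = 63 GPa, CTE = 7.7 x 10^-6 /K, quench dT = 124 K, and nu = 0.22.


Tempering stress: sigma = E * alpha * dT / (1 - nu)
  E (MPa) = 63 * 1000 = 63000
  Numerator = 63000 * (7.7 x 10^-6) * 124 = 60.1524
  Denominator = 1 - 0.22 = 0.78
  sigma = 60.1524 / 0.78 = 77.1 MPa

77.1 MPa


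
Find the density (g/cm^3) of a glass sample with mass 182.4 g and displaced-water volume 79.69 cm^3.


Use the definition of density:
  rho = mass / volume
  rho = 182.4 / 79.69 = 2.289 g/cm^3

2.289 g/cm^3


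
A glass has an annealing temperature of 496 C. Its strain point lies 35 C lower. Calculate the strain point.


Strain point = annealing point - difference:
  T_strain = 496 - 35 = 461 C

461 C


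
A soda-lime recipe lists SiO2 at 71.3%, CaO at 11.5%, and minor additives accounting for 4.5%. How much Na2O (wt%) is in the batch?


Pieces sum to 100%:
  Na2O = 100 - (SiO2 + CaO + others)
  Na2O = 100 - (71.3 + 11.5 + 4.5) = 12.7%

12.7%


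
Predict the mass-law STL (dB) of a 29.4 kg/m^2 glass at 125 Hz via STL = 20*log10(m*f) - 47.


Mass law: STL = 20 * log10(m * f) - 47
  m * f = 29.4 * 125 = 3675
  log10(3675) = 3.56526
  STL = 20 * 3.56526 - 47 = 71.3052 - 47 = 24.3 dB

24.3 dB


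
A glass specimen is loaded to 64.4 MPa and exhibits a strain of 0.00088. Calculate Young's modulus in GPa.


Young's modulus: E = stress / strain
  E = 64.4 MPa / 0.00088 = 73181.82 MPa
Convert to GPa: 73181.82 / 1000 = 73.18 GPa

73.18 GPa


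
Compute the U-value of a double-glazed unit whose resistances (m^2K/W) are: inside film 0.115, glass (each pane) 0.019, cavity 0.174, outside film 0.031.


Total thermal resistance (series):
  R_total = R_in + R_glass + R_air + R_glass + R_out
  R_total = 0.115 + 0.019 + 0.174 + 0.019 + 0.031 = 0.358 m^2K/W
U-value = 1 / R_total = 1 / 0.358 = 2.793 W/m^2K

2.793 W/m^2K


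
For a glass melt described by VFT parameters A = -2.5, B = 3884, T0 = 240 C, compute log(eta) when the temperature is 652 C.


VFT equation: log(eta) = A + B / (T - T0)
  T - T0 = 652 - 240 = 412
  B / (T - T0) = 3884 / 412 = 9.427
  log(eta) = -2.5 + 9.427 = 6.927

6.927


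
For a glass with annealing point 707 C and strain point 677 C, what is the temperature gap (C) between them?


Gap = T_anneal - T_strain:
  gap = 707 - 677 = 30 C

30 C


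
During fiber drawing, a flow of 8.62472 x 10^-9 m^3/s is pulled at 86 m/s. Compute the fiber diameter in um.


Cross-sectional area from continuity:
  A = Q / v = 8.62472 x 10^-9 / 86 = 1.002874 x 10^-10 m^2
Diameter from circular cross-section:
  d = sqrt(4A / pi) * 10^6 (m -> um)
  d = sqrt(4 * 1.002874 x 10^-10 / pi) * 10^6 = 11.3 um

11.3 um


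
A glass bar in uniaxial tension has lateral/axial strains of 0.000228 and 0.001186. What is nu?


Poisson's ratio: nu = lateral strain / axial strain
  nu = 0.000228 / 0.001186 = 0.1922

0.1922
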